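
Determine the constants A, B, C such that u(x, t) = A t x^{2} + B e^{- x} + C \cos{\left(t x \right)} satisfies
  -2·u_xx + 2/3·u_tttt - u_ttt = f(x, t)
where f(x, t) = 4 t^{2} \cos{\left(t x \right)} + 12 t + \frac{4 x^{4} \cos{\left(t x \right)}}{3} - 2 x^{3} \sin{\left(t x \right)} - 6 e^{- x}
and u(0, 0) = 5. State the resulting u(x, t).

Substitute the ansatz u = A t x^{2} + B e^{- x} + C \cos{\left(t x \right)} into the left-hand side.
Derivatives of the ansatz:
  u_xx = 2 A t + B e^{- x} - C t^{2} \cos{\left(t x \right)}
  u_tttt = C x^{4} \cos{\left(t x \right)}
  u_ttt = C x^{3} \sin{\left(t x \right)}
Term by term:
  -2·u_xx = - 4 A t - 2 B e^{- x} + 2 C t^{2} \cos{\left(t x \right)}
  2/3·u_tttt = \frac{2 C x^{4} \cos{\left(t x \right)}}{3}
  -u_ttt = - C x^{3} \sin{\left(t x \right)}
So the left-hand side equals
  - 4 A t - 2 B e^{- x} + 2 C t^{2} \cos{\left(t x \right)} + \frac{2 C x^{4} \cos{\left(t x \right)}}{3} - C x^{3} \sin{\left(t x \right)}
This must equal f(x, t) = 4 t^{2} \cos{\left(t x \right)} + 12 t + \frac{4 x^{4} \cos{\left(t x \right)}}{3} - 2 x^{3} \sin{\left(t x \right)} - 6 e^{- x} identically.
Matching coefficients of the independent functions:
  [t]:  - 4 A = 12
  [t^{2} \cos{\left(t x \right)}]:  2 C = 4
  [x^{3} \sin{\left(t x \right)}]:  - C = -2
  [x^{4} \cos{\left(t x \right)}]:  \frac{2 C}{3} = \frac{4}{3}
  [e^{- x}]:  - 2 B = -6
Solving: A = -3, B = 3, C = 2.
Check against the point condition:
  u(0, 0) = 5  ⟹  B + C = 5  ✓
Hence u(x, t) = - 3 t x^{2} + 2 \cos{\left(t x \right)} + 3 e^{- x}.

Answer: u(x, t) = - 3 t x^{2} + 2 \cos{\left(t x \right)} + 3 e^{- x}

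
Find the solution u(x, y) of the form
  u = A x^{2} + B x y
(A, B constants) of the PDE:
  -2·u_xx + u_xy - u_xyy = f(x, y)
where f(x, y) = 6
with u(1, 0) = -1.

Substitute the ansatz u = A x^{2} + B x y into the left-hand side.
Derivatives of the ansatz:
  u_xx = 2 A
  u_xy = B
  u_xyy = 0
Term by term:
  -2·u_xx = - 4 A
  u_xy = B
  -u_xyy = 0
So the left-hand side equals
  - 4 A + B
This must equal f(x, y) = 6 identically.
Matching coefficients of the independent functions:
  [constant term]:  - 4 A + B = 6
These equations do not fix every constant; impose the point condition(s):
  u(1, 0) = -1  ⟹  A = -1
Solving the combined system: A = -1, B = 2.
Hence u(x, y) = - x^{2} + 2 x y.

Answer: u(x, y) = - x^{2} + 2 x y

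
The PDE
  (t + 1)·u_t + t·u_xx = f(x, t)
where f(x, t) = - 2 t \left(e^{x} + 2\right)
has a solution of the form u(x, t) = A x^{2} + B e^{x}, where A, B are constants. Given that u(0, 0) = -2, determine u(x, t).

Answer: u(x, t) = - 2 x^{2} - 2 e^{x}

Derivation:
Substitute the ansatz u = A x^{2} + B e^{x} into the left-hand side.
Derivatives of the ansatz:
  u_t = 0
  u_xx = 2 A + B e^{x}
Term by term:
  (t + 1)·u_t = 0
  t·u_xx = 2 A t + B t e^{x}
So the left-hand side equals
  2 A t + B t e^{x}
This must equal f(x, t) = - 2 t \left(e^{x} + 2\right) identically.
Matching coefficients of the independent functions:
  [t]:  2 A = -4
  [t e^{x}]:  B = -2
Solving: A = -2, B = -2.
Check against the point condition:
  u(0, 0) = -2  ⟹  B = -2  ✓
Hence u(x, t) = - 2 x^{2} - 2 e^{x}.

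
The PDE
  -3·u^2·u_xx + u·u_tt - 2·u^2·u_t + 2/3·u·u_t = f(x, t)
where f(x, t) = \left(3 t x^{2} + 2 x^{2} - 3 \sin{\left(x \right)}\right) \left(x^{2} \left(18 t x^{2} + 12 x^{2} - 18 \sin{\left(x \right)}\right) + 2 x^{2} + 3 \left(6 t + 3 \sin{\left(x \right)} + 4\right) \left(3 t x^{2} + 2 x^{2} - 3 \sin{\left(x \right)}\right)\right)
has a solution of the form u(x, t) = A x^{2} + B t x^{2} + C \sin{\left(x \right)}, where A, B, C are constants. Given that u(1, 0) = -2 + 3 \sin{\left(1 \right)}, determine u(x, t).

Substitute the ansatz u = A x^{2} + B t x^{2} + C \sin{\left(x \right)} into the left-hand side.
Derivatives of the ansatz:
  u_xx = 2 A + 2 B t - C \sin{\left(x \right)}
  u_tt = 0
  u_t = B x^{2}
Term by term:
  -3·u^2·u_xx = - 6 A^{3} x^{4} - 18 A^{2} B t x^{4} + 3 A^{2} C x^{4} \sin{\left(x \right)} - 12 A^{2} C x^{2} \sin{\left(x \right)} - 18 A B^{2} t^{2} x^{4} + 6 A B C t x^{4} \sin{\left(x \right)} - 24 A B C t x^{2} \sin{\left(x \right)} + 6 A C^{2} x^{2} \sin^{2}{\left(x \right)} - 6 A C^{2} \sin^{2}{\left(x \right)} - 6 B^{3} t^{3} x^{4} + 3 B^{2} C t^{2} x^{4} \sin{\left(x \right)} - 12 B^{2} C t^{2} x^{2} \sin{\left(x \right)} + 6 B C^{2} t x^{2} \sin^{2}{\left(x \right)} - 6 B C^{2} t \sin^{2}{\left(x \right)} + 3 C^{3} \sin^{3}{\left(x \right)}
  u·u_tt = 0
  -2·u^2·u_t = - 2 A^{2} B x^{6} - 4 A B^{2} t x^{6} - 4 A B C x^{4} \sin{\left(x \right)} - 2 B^{3} t^{2} x^{6} - 4 B^{2} C t x^{4} \sin{\left(x \right)} - 2 B C^{2} x^{2} \sin^{2}{\left(x \right)}
  2/3·u·u_t = \frac{2 A B x^{4}}{3} + \frac{2 B^{2} t x^{4}}{3} + \frac{2 B C x^{2} \sin{\left(x \right)}}{3}
So the left-hand side equals
  - 6 A^{3} x^{4} - 18 A^{2} B t x^{4} - 2 A^{2} B x^{6} + 3 A^{2} C x^{4} \sin{\left(x \right)} - 12 A^{2} C x^{2} \sin{\left(x \right)} - 18 A B^{2} t^{2} x^{4} - 4 A B^{2} t x^{6} + 6 A B C t x^{4} \sin{\left(x \right)} - 24 A B C t x^{2} \sin{\left(x \right)} - 4 A B C x^{4} \sin{\left(x \right)} + \frac{2 A B x^{4}}{3} + 6 A C^{2} x^{2} \sin^{2}{\left(x \right)} - 6 A C^{2} \sin^{2}{\left(x \right)} - 6 B^{3} t^{3} x^{4} - 2 B^{3} t^{2} x^{6} + 3 B^{2} C t^{2} x^{4} \sin{\left(x \right)} - 12 B^{2} C t^{2} x^{2} \sin{\left(x \right)} - 4 B^{2} C t x^{4} \sin{\left(x \right)} + \frac{2 B^{2} t x^{4}}{3} + 6 B C^{2} t x^{2} \sin^{2}{\left(x \right)} - 6 B C^{2} t \sin^{2}{\left(x \right)} - 2 B C^{2} x^{2} \sin^{2}{\left(x \right)} + \frac{2 B C x^{2} \sin{\left(x \right)}}{3} + 3 C^{3} \sin^{3}{\left(x \right)}
This must equal f(x, t) identically; expanded, f = 162 t^{3} x^{4} + 54 t^{2} x^{6} + 81 t^{2} x^{4} \sin{\left(x \right)} + 324 t^{2} x^{4} - 324 t^{2} x^{2} \sin{\left(x \right)} + 72 t x^{6} + 222 t x^{4} - 162 t x^{2} \sin^{2}{\left(x \right)} - 432 t x^{2} \sin{\left(x \right)} + 162 t \sin^{2}{\left(x \right)} + 24 x^{6} - 36 x^{4} \sin{\left(x \right)} + 52 x^{4} - 54 x^{2} \sin^{2}{\left(x \right)} - 150 x^{2} \sin{\left(x \right)} + 81 \sin^{3}{\left(x \right)} + 108 \sin^{2}{\left(x \right)}.
Matching coefficients of the independent functions:
(each divided by its leading coefficient; functions giving the same equation are listed together)
  [x^{4}]:  A^{3} - \frac{A B}{9} + \frac{26}{3} = 0
  [x^{6}]:  A^{2} B + 12 = 0
  [t x^{4}]:  A^{2} B - \frac{B^{2}}{27} + \frac{37}{3} = 0
  [t x^{6}, t^{2} x^{4}]:  A B^{2} + 18 = 0
  [t \sin^{2}{\left(x \right)}, t x^{2} \sin^{2}{\left(x \right)}]:  B C^{2} + 27 = 0
  [t^{2} x^{6}, t^{3} x^{4}]:  B^{3} + 27 = 0
  [x^{2} \sin{\left(x \right)}]:  A^{2} C - \frac{B C}{18} - \frac{25}{2} = 0
  [x^{2} \sin^{2}{\left(x \right)}]:  A C^{2} - \frac{B C^{2}}{3} + 9 = 0
  [x^{4} \sin{\left(x \right)}]:  A^{2} C - \frac{4 A B C}{3} + 12 = 0
  [t x^{2} \sin{\left(x \right)}]:  A B C - 18 = 0
  [t x^{4} \sin{\left(x \right)}]:  A B C - \frac{2 B^{2} C}{3} = 0
  [t^{2} x^{2} \sin{\left(x \right)}, t^{2} x^{4} \sin{\left(x \right)}]:  B^{2} C - 27 = 0
  [\sin^{2}{\left(x \right)}]:  A C^{2} + 18 = 0
  [\sin^{3}{\left(x \right)}]:  C^{3} - 27 = 0
Solving: A = -2, B = -3, C = 3.
Check against the point condition:
  u(1, 0) = -2 + 3 \sin{\left(1 \right)}  ⟹  A + C \sin{\left(1 \right)} = -2 + 3 \sin{\left(1 \right)}  ✓
Hence u(x, t) = - 3 t x^{2} - 2 x^{2} + 3 \sin{\left(x \right)}.

Answer: u(x, t) = - 3 t x^{2} - 2 x^{2} + 3 \sin{\left(x \right)}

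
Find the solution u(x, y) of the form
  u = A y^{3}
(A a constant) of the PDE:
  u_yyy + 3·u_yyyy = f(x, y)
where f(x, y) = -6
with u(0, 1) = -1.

Substitute the ansatz u = A y^{3} into the left-hand side.
Derivatives of the ansatz:
  u_yyy = 6 A
  u_yyyy = 0
Term by term:
  u_yyy = 6 A
  3·u_yyyy = 0
So the left-hand side equals
  6 A
This must equal f(x, y) = -6 identically.
Matching coefficients of the independent functions:
  [constant term]:  6 A = -6
Solving: A = -1.
Check against the point condition:
  u(0, 1) = -1  ⟹  A = -1  ✓
Hence u(x, y) = - y^{3}.

Answer: u(x, y) = - y^{3}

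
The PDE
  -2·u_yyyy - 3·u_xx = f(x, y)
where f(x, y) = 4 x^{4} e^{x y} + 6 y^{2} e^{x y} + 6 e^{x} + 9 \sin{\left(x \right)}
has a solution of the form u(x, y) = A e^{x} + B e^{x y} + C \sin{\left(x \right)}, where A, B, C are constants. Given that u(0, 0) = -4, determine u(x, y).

Substitute the ansatz u = A e^{x} + B e^{x y} + C \sin{\left(x \right)} into the left-hand side.
Derivatives of the ansatz:
  u_yyyy = B x^{4} e^{x y}
  u_xx = A e^{x} + B y^{2} e^{x y} - C \sin{\left(x \right)}
Term by term:
  -2·u_yyyy = - 2 B x^{4} e^{x y}
  -3·u_xx = - 3 A e^{x} - 3 B y^{2} e^{x y} + 3 C \sin{\left(x \right)}
So the left-hand side equals
  - 3 A e^{x} - 2 B x^{4} e^{x y} - 3 B y^{2} e^{x y} + 3 C \sin{\left(x \right)}
This must equal f(x, y) = 4 x^{4} e^{x y} + 6 y^{2} e^{x y} + 6 e^{x} + 9 \sin{\left(x \right)} identically.
Matching coefficients of the independent functions:
  [x^{4} e^{x y}]:  - 2 B = 4
  [y^{2} e^{x y}]:  - 3 B = 6
  [e^{x}]:  - 3 A = 6
  [\sin{\left(x \right)}]:  3 C = 9
Solving: A = -2, B = -2, C = 3.
Check against the point condition:
  u(0, 0) = -4  ⟹  A + B = -4  ✓
Hence u(x, y) = - 2 e^{x} - 2 e^{x y} + 3 \sin{\left(x \right)}.

Answer: u(x, y) = - 2 e^{x} - 2 e^{x y} + 3 \sin{\left(x \right)}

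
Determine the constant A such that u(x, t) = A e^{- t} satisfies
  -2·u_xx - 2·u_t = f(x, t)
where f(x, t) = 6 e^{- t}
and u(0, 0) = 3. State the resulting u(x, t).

Answer: u(x, t) = 3 e^{- t}

Derivation:
Substitute the ansatz u = A e^{- t} into the left-hand side.
Derivatives of the ansatz:
  u_xx = 0
  u_t = - A e^{- t}
Term by term:
  -2·u_xx = 0
  -2·u_t = 2 A e^{- t}
So the left-hand side equals
  2 A e^{- t}
This must equal f(x, t) = 6 e^{- t} identically.
Matching coefficients of the independent functions:
  [e^{- t}]:  2 A = 6
Solving: A = 3.
Check against the point condition:
  u(0, 0) = 3  ⟹  A = 3  ✓
Hence u(x, t) = 3 e^{- t}.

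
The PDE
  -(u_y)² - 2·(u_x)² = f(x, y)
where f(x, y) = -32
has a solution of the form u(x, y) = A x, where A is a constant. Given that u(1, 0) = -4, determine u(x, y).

Substitute the ansatz u = A x into the left-hand side.
Derivatives of the ansatz:
  u_y = 0
  u_x = A
Term by term:
  -(u_y)² = 0
  -2·(u_x)² = - 2 A^{2}
So the left-hand side equals
  - 2 A^{2}
This must equal f(x, y) = -32 identically.
Matching coefficients of the independent functions:
  [constant term]:  - 2 A^{2} = -32
These equations allow (A) = (-4) or (4).
Impose the point condition(s):
  u(1, 0) = -4  ⟹  A = -4
Only A = -4 satisfies everything.
Hence u(x, y) = - 4 x.

Answer: u(x, y) = - 4 x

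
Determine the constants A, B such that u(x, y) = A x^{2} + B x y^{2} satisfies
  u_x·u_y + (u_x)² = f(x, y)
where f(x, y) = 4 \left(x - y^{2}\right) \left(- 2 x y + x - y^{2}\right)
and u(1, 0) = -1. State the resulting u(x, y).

Substitute the ansatz u = A x^{2} + B x y^{2} into the left-hand side.
Derivatives of the ansatz:
  u_x = 2 A x + B y^{2}
  u_y = 2 B x y
Term by term:
  u_x·u_y = 4 A B x^{2} y + 2 B^{2} x y^{3}
  (u_x)² = 4 A^{2} x^{2} + 4 A B x y^{2} + B^{2} y^{4}
So the left-hand side equals
  4 A^{2} x^{2} + 4 A B x^{2} y + 4 A B x y^{2} + 2 B^{2} x y^{3} + B^{2} y^{4}
This must equal f(x, y) identically; expanded, f = - 8 x^{2} y + 4 x^{2} + 8 x y^{3} - 8 x y^{2} + 4 y^{4}.
Matching coefficients of the independent functions:
  [x^{2}]:  4 A^{2} = 4
  [y^{4}]:  B^{2} = 4
  [x y^{2}, x^{2} y]:  4 A B = -8
  [x y^{3}]:  2 B^{2} = 8
These equations allow (A, B) = (-1, 2) or (1, -2).
Impose the point condition(s):
  u(1, 0) = -1  ⟹  A = -1
Only A = -1, B = 2 satisfies everything.
Hence u(x, y) = - x^{2} + 2 x y^{2}.

Answer: u(x, y) = - x^{2} + 2 x y^{2}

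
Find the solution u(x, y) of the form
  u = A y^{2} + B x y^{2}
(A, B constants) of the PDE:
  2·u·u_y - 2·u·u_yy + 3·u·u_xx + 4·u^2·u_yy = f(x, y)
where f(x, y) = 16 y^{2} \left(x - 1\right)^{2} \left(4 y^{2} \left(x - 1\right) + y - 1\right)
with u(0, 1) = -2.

Substitute the ansatz u = A y^{2} + B x y^{2} into the left-hand side.
Derivatives of the ansatz:
  u_y = 2 A y + 2 B x y
  u_yy = 2 A + 2 B x
  u_xx = 0
Term by term:
  2·u·u_y = 4 A^{2} y^{3} + 8 A B x y^{3} + 4 B^{2} x^{2} y^{3}
  -2·u·u_yy = - 4 A^{2} y^{2} - 8 A B x y^{2} - 4 B^{2} x^{2} y^{2}
  3·u·u_xx = 0
  4·u^2·u_yy = 8 A^{3} y^{4} + 24 A^{2} B x y^{4} + 24 A B^{2} x^{2} y^{4} + 8 B^{3} x^{3} y^{4}
So the left-hand side equals
  8 A^{3} y^{4} + 24 A^{2} B x y^{4} + 4 A^{2} y^{3} - 4 A^{2} y^{2} + 24 A B^{2} x^{2} y^{4} + 8 A B x y^{3} - 8 A B x y^{2} + 8 B^{3} x^{3} y^{4} + 4 B^{2} x^{2} y^{3} - 4 B^{2} x^{2} y^{2}
This must equal f(x, y) identically; expanded, f = 64 x^{3} y^{4} - 192 x^{2} y^{4} + 16 x^{2} y^{3} - 16 x^{2} y^{2} + 192 x y^{4} - 32 x y^{3} + 32 x y^{2} - 64 y^{4} + 16 y^{3} - 16 y^{2}.
Matching coefficients of the independent functions:
  [y^{2}]:  - 4 A^{2} = -16
  [y^{3}]:  4 A^{2} = 16
  [y^{4}]:  8 A^{3} = -64
  [x y^{2}]:  - 8 A B = 32
  [x y^{3}]:  8 A B = -32
  [x y^{4}]:  24 A^{2} B = 192
  [x^{2} y^{2}]:  - 4 B^{2} = -16
  [x^{2} y^{3}]:  4 B^{2} = 16
  [x^{2} y^{4}]:  24 A B^{2} = -192
  [x^{3} y^{4}]:  8 B^{3} = 64
Solving: A = -2, B = 2.
Check against the point condition:
  u(0, 1) = -2  ⟹  A = -2  ✓
Hence u(x, y) = 2 x y^{2} - 2 y^{2}.

Answer: u(x, y) = 2 x y^{2} - 2 y^{2}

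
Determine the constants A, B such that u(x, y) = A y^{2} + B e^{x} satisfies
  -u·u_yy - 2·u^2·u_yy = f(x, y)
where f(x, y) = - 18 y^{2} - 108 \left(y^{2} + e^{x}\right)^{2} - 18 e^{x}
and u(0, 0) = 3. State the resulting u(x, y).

Answer: u(x, y) = 3 y^{2} + 3 e^{x}

Derivation:
Substitute the ansatz u = A y^{2} + B e^{x} into the left-hand side.
Derivatives of the ansatz:
  u_yy = 2 A
Term by term:
  -u·u_yy = - 2 A^{2} y^{2} - 2 A B e^{x}
  -2·u^2·u_yy = - 4 A^{3} y^{4} - 8 A^{2} B y^{2} e^{x} - 4 A B^{2} e^{2 x}
So the left-hand side equals
  - 4 A^{3} y^{4} - 8 A^{2} B y^{2} e^{x} - 2 A^{2} y^{2} - 4 A B^{2} e^{2 x} - 2 A B e^{x}
This must equal f(x, y) identically; expanded, f = - 108 y^{4} - 216 y^{2} e^{x} - 18 y^{2} - 108 e^{2 x} - 18 e^{x}.
Matching coefficients of the independent functions:
  [y^{2}]:  - 2 A^{2} = -18
  [y^{4}]:  - 4 A^{3} = -108
  [y^{2} e^{x}]:  - 8 A^{2} B = -216
  [e^{x}]:  - 2 A B = -18
  [e^{2 x}]:  - 4 A B^{2} = -108
Solving: A = 3, B = 3.
Check against the point condition:
  u(0, 0) = 3  ⟹  B = 3  ✓
Hence u(x, y) = 3 y^{2} + 3 e^{x}.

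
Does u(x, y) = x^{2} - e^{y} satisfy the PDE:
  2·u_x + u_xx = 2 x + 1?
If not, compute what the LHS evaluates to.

Evaluate each term of the left-hand side for u = x^{2} - e^{y}.
Derivatives:
  u_x = 2 x
  u_xx = 2
Terms:
  2·u_x = 4 x
  u_xx = 2
Sum: LHS = 4 x + 2
Given right-hand side: 2 x + 1. Difference LHS − RHS = 2 x + 1 ≠ 0, so u is not a solution.

Answer: No, the LHS evaluates to 4 x + 2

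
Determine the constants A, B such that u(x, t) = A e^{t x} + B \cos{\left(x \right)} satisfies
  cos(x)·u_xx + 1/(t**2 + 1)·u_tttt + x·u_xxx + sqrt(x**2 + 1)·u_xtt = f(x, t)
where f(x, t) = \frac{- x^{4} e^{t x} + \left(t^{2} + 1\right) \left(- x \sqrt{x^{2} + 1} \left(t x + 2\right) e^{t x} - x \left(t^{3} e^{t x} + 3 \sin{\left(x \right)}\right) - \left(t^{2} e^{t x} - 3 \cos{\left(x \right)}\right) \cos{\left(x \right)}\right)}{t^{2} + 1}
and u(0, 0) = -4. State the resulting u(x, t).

Substitute the ansatz u = A e^{t x} + B \cos{\left(x \right)} into the left-hand side.
Derivatives of the ansatz:
  u_xx = A t^{2} e^{t x} - B \cos{\left(x \right)}
  u_tttt = A x^{4} e^{t x}
  u_xxx = A t^{3} e^{t x} + B \sin{\left(x \right)}
  u_xtt = A t x^{2} e^{t x} + 2 A x e^{t x}
Term by term:
  cos(x)·u_xx = A t^{2} e^{t x} \cos{\left(x \right)} - B \cos^{2}{\left(x \right)}
  1/(t**2 + 1)·u_tttt = \frac{A x^{4} e^{t x}}{t^{2} + 1}
  x·u_xxx = A t^{3} x e^{t x} + B x \sin{\left(x \right)}
  sqrt(x**2 + 1)·u_xtt = A t x^{2} \sqrt{x^{2} + 1} e^{t x} + 2 A x \sqrt{x^{2} + 1} e^{t x}
So the left-hand side equals
  A t^{3} x e^{t x} + A t^{2} e^{t x} \cos{\left(x \right)} + A t x^{2} \sqrt{x^{2} + 1} e^{t x} + \frac{A x^{4} e^{t x}}{t^{2} + 1} + 2 A x \sqrt{x^{2} + 1} e^{t x} + B x \sin{\left(x \right)} - B \cos^{2}{\left(x \right)}
This must equal f(x, t) identically; expanded, f = - t^{3} x e^{t x} - t^{2} e^{t x} \cos{\left(x \right)} - t x^{2} \sqrt{x^{2} + 1} e^{t x} - \frac{x^{4} e^{t x}}{t^{2} + 1} - 2 x \sqrt{x^{2} + 1} e^{t x} - 3 x \sin{\left(x \right)} + 3 \cos^{2}{\left(x \right)}.
Matching coefficients of the independent functions:
  [x \sin{\left(x \right)}]:  B = -3
  [t^{2} e^{t x} \cos{\left(x \right)}, t^{3} x e^{t x}, \frac{x^{4} e^{t x}}{t^{2} + 1}, t x^{2} \sqrt{x^{2} + 1} e^{t x}]:  A = -1
  [x \sqrt{x^{2} + 1} e^{t x}]:  2 A = -2
  [\cos^{2}{\left(x \right)}]:  - B = 3
Solving: A = -1, B = -3.
Check against the point condition:
  u(0, 0) = -4  ⟹  A + B = -4  ✓
Hence u(x, t) = - e^{t x} - 3 \cos{\left(x \right)}.

Answer: u(x, t) = - e^{t x} - 3 \cos{\left(x \right)}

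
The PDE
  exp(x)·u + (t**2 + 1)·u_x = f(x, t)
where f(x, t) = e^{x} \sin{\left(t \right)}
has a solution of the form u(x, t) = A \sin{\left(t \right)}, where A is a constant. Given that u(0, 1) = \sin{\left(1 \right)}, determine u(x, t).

Substitute the ansatz u = A \sin{\left(t \right)} into the left-hand side.
Derivatives of the ansatz:
  u_x = 0
Term by term:
  exp(x)·u = A e^{x} \sin{\left(t \right)}
  (t**2 + 1)·u_x = 0
So the left-hand side equals
  A e^{x} \sin{\left(t \right)}
This must equal f(x, t) = e^{x} \sin{\left(t \right)} identically.
Matching coefficients of the independent functions:
  [e^{x} \sin{\left(t \right)}]:  A = 1
Solving: A = 1.
Check against the point condition:
  u(0, 1) = \sin{\left(1 \right)}  ⟹  A \sin{\left(1 \right)} = \sin{\left(1 \right)}  ✓
Hence u(x, t) = \sin{\left(t \right)}.

Answer: u(x, t) = \sin{\left(t \right)}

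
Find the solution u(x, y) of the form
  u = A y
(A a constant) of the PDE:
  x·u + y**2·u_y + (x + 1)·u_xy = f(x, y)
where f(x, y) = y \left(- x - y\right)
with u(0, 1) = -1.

Answer: u(x, y) = - y

Derivation:
Substitute the ansatz u = A y into the left-hand side.
Derivatives of the ansatz:
  u_y = A
  u_xy = 0
Term by term:
  x·u = A x y
  y**2·u_y = A y^{2}
  (x + 1)·u_xy = 0
So the left-hand side equals
  A x y + A y^{2}
This must equal f(x, y) identically; expanded, f = - x y - y^{2}.
Matching coefficients of the independent functions:
  [y^{2}, x y]:  A = -1
Solving: A = -1.
Check against the point condition:
  u(0, 1) = -1  ⟹  A = -1  ✓
Hence u(x, y) = - y.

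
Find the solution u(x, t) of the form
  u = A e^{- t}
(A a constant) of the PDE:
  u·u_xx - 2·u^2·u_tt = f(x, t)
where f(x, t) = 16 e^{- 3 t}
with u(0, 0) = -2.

Substitute the ansatz u = A e^{- t} into the left-hand side.
Derivatives of the ansatz:
  u_xx = 0
  u_tt = A e^{- t}
Term by term:
  u·u_xx = 0
  -2·u^2·u_tt = - 2 A^{3} e^{- 3 t}
So the left-hand side equals
  - 2 A^{3} e^{- 3 t}
This must equal f(x, t) = 16 e^{- 3 t} identically.
Matching coefficients of the independent functions:
  [e^{- 3 t}]:  - 2 A^{3} = 16
Solving: A = -2.
Check against the point condition:
  u(0, 0) = -2  ⟹  A = -2  ✓
Hence u(x, t) = - 2 e^{- t}.

Answer: u(x, t) = - 2 e^{- t}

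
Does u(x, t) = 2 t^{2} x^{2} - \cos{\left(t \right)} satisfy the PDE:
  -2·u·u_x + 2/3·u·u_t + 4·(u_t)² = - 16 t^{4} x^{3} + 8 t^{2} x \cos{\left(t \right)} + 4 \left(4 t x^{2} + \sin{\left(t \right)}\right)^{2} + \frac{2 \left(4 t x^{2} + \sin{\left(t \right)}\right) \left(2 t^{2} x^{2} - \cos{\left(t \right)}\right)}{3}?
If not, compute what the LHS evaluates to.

Evaluate each term of the left-hand side for u = 2 t^{2} x^{2} - \cos{\left(t \right)}.
Derivatives:
  u_x = 4 t^{2} x
  u_t = 4 t x^{2} + \sin{\left(t \right)}
Terms:
  -2·u·u_x = 8 t^{2} x \left(- 2 t^{2} x^{2} + \cos{\left(t \right)}\right)
  2/3·u·u_t = \frac{2 \left(4 t x^{2} + \sin{\left(t \right)}\right) \left(2 t^{2} x^{2} - \cos{\left(t \right)}\right)}{3}
  4·(u_t)² = 4 \left(4 t x^{2} + \sin{\left(t \right)}\right)^{2}
Sum: LHS = - 16 t^{4} x^{3} + 8 t^{2} x \cos{\left(t \right)} + 4 \left(4 t x^{2} + \sin{\left(t \right)}\right)^{2} + \frac{2 \left(4 t x^{2} + \sin{\left(t \right)}\right) \left(2 t^{2} x^{2} - \cos{\left(t \right)}\right)}{3}
This is exactly the given right-hand side, so u is a solution.

Answer: Yes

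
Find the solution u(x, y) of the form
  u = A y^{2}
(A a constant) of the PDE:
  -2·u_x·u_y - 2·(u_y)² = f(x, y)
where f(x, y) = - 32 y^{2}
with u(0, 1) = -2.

Answer: u(x, y) = - 2 y^{2}

Derivation:
Substitute the ansatz u = A y^{2} into the left-hand side.
Derivatives of the ansatz:
  u_x = 0
  u_y = 2 A y
Term by term:
  -2·u_x·u_y = 0
  -2·(u_y)² = - 8 A^{2} y^{2}
So the left-hand side equals
  - 8 A^{2} y^{2}
This must equal f(x, y) = - 32 y^{2} identically.
Matching coefficients of the independent functions:
  [y^{2}]:  - 8 A^{2} = -32
These equations allow (A) = (-2) or (2).
Impose the point condition(s):
  u(0, 1) = -2  ⟹  A = -2
Only A = -2 satisfies everything.
Hence u(x, y) = - 2 y^{2}.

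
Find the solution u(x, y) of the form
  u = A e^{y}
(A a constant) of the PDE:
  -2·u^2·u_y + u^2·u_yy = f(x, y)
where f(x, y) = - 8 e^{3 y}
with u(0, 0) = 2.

Answer: u(x, y) = 2 e^{y}

Derivation:
Substitute the ansatz u = A e^{y} into the left-hand side.
Derivatives of the ansatz:
  u_y = A e^{y}
  u_yy = A e^{y}
Term by term:
  -2·u^2·u_y = - 2 A^{3} e^{3 y}
  u^2·u_yy = A^{3} e^{3 y}
So the left-hand side equals
  - A^{3} e^{3 y}
This must equal f(x, y) = - 8 e^{3 y} identically.
Matching coefficients of the independent functions:
  [e^{3 y}]:  - A^{3} = -8
Solving: A = 2.
Check against the point condition:
  u(0, 0) = 2  ⟹  A = 2  ✓
Hence u(x, y) = 2 e^{y}.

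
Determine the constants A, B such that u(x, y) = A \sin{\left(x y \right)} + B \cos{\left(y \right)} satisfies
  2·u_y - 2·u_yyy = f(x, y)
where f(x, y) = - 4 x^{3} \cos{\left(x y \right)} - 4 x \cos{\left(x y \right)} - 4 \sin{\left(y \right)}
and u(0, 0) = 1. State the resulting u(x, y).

Substitute the ansatz u = A \sin{\left(x y \right)} + B \cos{\left(y \right)} into the left-hand side.
Derivatives of the ansatz:
  u_y = A x \cos{\left(x y \right)} - B \sin{\left(y \right)}
  u_yyy = - A x^{3} \cos{\left(x y \right)} + B \sin{\left(y \right)}
Term by term:
  2·u_y = 2 A x \cos{\left(x y \right)} - 2 B \sin{\left(y \right)}
  -2·u_yyy = 2 A x^{3} \cos{\left(x y \right)} - 2 B \sin{\left(y \right)}
So the left-hand side equals
  2 A x^{3} \cos{\left(x y \right)} + 2 A x \cos{\left(x y \right)} - 4 B \sin{\left(y \right)}
This must equal f(x, y) = - 4 x^{3} \cos{\left(x y \right)} - 4 x \cos{\left(x y \right)} - 4 \sin{\left(y \right)} identically.
Matching coefficients of the independent functions:
  [x \cos{\left(x y \right)}, x^{3} \cos{\left(x y \right)}]:  2 A = -4
  [\sin{\left(y \right)}]:  - 4 B = -4
Solving: A = -2, B = 1.
Check against the point condition:
  u(0, 0) = 1  ⟹  B = 1  ✓
Hence u(x, y) = - 2 \sin{\left(x y \right)} + \cos{\left(y \right)}.

Answer: u(x, y) = - 2 \sin{\left(x y \right)} + \cos{\left(y \right)}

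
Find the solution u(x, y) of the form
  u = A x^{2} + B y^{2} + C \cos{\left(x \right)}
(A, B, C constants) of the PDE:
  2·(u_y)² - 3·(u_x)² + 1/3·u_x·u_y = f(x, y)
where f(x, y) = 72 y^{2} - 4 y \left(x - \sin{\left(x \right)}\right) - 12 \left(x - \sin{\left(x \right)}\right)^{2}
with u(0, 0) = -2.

Substitute the ansatz u = A x^{2} + B y^{2} + C \cos{\left(x \right)} into the left-hand side.
Derivatives of the ansatz:
  u_y = 2 B y
  u_x = 2 A x - C \sin{\left(x \right)}
Term by term:
  2·(u_y)² = 8 B^{2} y^{2}
  -3·(u_x)² = - 12 A^{2} x^{2} + 12 A C x \sin{\left(x \right)} - 3 C^{2} \sin^{2}{\left(x \right)}
  1/3·u_x·u_y = \frac{4 A B x y}{3} - \frac{2 B C y \sin{\left(x \right)}}{3}
So the left-hand side equals
  - 12 A^{2} x^{2} + \frac{4 A B x y}{3} + 12 A C x \sin{\left(x \right)} + 8 B^{2} y^{2} - \frac{2 B C y \sin{\left(x \right)}}{3} - 3 C^{2} \sin^{2}{\left(x \right)}
This must equal f(x, y) identically; expanded, f = - 12 x^{2} - 4 x y + 24 x \sin{\left(x \right)} + 72 y^{2} + 4 y \sin{\left(x \right)} - 12 \sin^{2}{\left(x \right)}.
Matching coefficients of the independent functions:
  [x^{2}]:  - 12 A^{2} = -12
  [y^{2}]:  8 B^{2} = 72
  [x y]:  \frac{4 A B}{3} = -4
  [x \sin{\left(x \right)}]:  12 A C = 24
  [y \sin{\left(x \right)}]:  - \frac{2 B C}{3} = 4
  [\sin^{2}{\left(x \right)}]:  - 3 C^{2} = -12
These equations allow (A, B, C) = (-1, 3, -2) or (1, -3, 2).
Impose the point condition(s):
  u(0, 0) = -2  ⟹  C = -2
Only A = -1, B = 3, C = -2 satisfies everything.
Hence u(x, y) = - x^{2} + 3 y^{2} - 2 \cos{\left(x \right)}.

Answer: u(x, y) = - x^{2} + 3 y^{2} - 2 \cos{\left(x \right)}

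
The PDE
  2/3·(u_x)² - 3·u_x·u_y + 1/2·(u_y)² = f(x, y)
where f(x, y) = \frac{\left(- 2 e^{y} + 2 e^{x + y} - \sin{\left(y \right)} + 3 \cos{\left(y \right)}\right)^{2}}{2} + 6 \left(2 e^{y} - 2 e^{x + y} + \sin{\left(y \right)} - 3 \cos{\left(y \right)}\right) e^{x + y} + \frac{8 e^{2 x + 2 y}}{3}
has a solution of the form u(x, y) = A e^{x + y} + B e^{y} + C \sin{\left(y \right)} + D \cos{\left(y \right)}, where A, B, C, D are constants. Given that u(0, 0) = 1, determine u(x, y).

Substitute the ansatz u = A e^{x + y} + B e^{y} + C \sin{\left(y \right)} + D \cos{\left(y \right)} into the left-hand side.
Derivatives of the ansatz:
  u_x = A e^{x} e^{y}
  u_y = A e^{x} e^{y} + B e^{y} + C \cos{\left(y \right)} - D \sin{\left(y \right)}
Term by term:
  2/3·(u_x)² = \frac{2 A^{2} e^{2 x} e^{2 y}}{3}
  -3·u_x·u_y = - 3 A^{2} e^{2 x} e^{2 y} - 3 A B e^{x} e^{2 y} - 3 A C e^{x} e^{y} \cos{\left(y \right)} + 3 A D e^{x} e^{y} \sin{\left(y \right)}
  1/2·(u_y)² = \frac{A^{2} e^{2 x} e^{2 y}}{2} + A B e^{x} e^{2 y} + A C e^{x} e^{y} \cos{\left(y \right)} - A D e^{x} e^{y} \sin{\left(y \right)} + \frac{B^{2} e^{2 y}}{2} + B C e^{y} \cos{\left(y \right)} - B D e^{y} \sin{\left(y \right)} + \frac{C^{2} \cos^{2}{\left(y \right)}}{2} - C D \sin{\left(y \right)} \cos{\left(y \right)} + \frac{D^{2} \sin^{2}{\left(y \right)}}{2}
So the left-hand side equals
  - \frac{11 A^{2} e^{2 x} e^{2 y}}{6} - 2 A B e^{x} e^{2 y} - 2 A C e^{x} e^{y} \cos{\left(y \right)} + 2 A D e^{x} e^{y} \sin{\left(y \right)} + \frac{B^{2} e^{2 y}}{2} + B C e^{y} \cos{\left(y \right)} - B D e^{y} \sin{\left(y \right)} + \frac{C^{2} \cos^{2}{\left(y \right)}}{2} - C D \sin{\left(y \right)} \cos{\left(y \right)} + \frac{D^{2} \sin^{2}{\left(y \right)}}{2}
This must equal f(x, y) identically; expanded, f = - \frac{22 e^{2 x} e^{2 y}}{3} + 8 e^{x} e^{2 y} + 4 e^{x} e^{y} \sin{\left(y \right)} - 12 e^{x} e^{y} \cos{\left(y \right)} + 2 e^{2 y} + 2 e^{y} \sin{\left(y \right)} - 6 e^{y} \cos{\left(y \right)} + \frac{\sin^{2}{\left(y \right)}}{2} - 3 \sin{\left(y \right)} \cos{\left(y \right)} + \frac{9 \cos^{2}{\left(y \right)}}{2}.
Matching coefficients of the independent functions:
  [e^{x} e^{2 y}]:  - 2 A B = 8
  [e^{2 x} e^{2 y}]:  - \frac{11 A^{2}}{6} = - \frac{22}{3}
  [e^{y} \sin{\left(y \right)}]:  - B D = 2
  [e^{y} \cos{\left(y \right)}]:  B C = -6
  [\sin{\left(y \right)} \cos{\left(y \right)}]:  - C D = -3
  [e^{x} e^{y} \sin{\left(y \right)}]:  2 A D = 4
  [e^{x} e^{y} \cos{\left(y \right)}]:  - 2 A C = -12
  [e^{2 y}]:  \frac{B^{2}}{2} = 2
  [\sin^{2}{\left(y \right)}]:  \frac{D^{2}}{2} = \frac{1}{2}
  [\cos^{2}{\left(y \right)}]:  \frac{C^{2}}{2} = \frac{9}{2}
These equations allow (A, B, C, D) = (-2, 2, -3, -1) or (2, -2, 3, 1).
Impose the point condition(s):
  u(0, 0) = 1  ⟹  A + B + D = 1
Only A = 2, B = -2, C = 3, D = 1 satisfies everything.
Hence u(x, y) = - 2 e^{y} + 2 e^{x + y} + 3 \sin{\left(y \right)} + \cos{\left(y \right)}.

Answer: u(x, y) = - 2 e^{y} + 2 e^{x + y} + 3 \sin{\left(y \right)} + \cos{\left(y \right)}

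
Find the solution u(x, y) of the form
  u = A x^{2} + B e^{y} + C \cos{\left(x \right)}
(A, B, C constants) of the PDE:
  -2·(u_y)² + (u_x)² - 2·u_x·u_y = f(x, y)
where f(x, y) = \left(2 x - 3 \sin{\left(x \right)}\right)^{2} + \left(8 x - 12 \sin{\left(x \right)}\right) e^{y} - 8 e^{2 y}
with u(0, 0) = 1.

Substitute the ansatz u = A x^{2} + B e^{y} + C \cos{\left(x \right)} into the left-hand side.
Derivatives of the ansatz:
  u_y = B e^{y}
  u_x = 2 A x - C \sin{\left(x \right)}
Term by term:
  -2·(u_y)² = - 2 B^{2} e^{2 y}
  (u_x)² = 4 A^{2} x^{2} - 4 A C x \sin{\left(x \right)} + C^{2} \sin^{2}{\left(x \right)}
  -2·u_x·u_y = - 4 A B x e^{y} + 2 B C e^{y} \sin{\left(x \right)}
So the left-hand side equals
  4 A^{2} x^{2} - 4 A B x e^{y} - 4 A C x \sin{\left(x \right)} - 2 B^{2} e^{2 y} + 2 B C e^{y} \sin{\left(x \right)} + C^{2} \sin^{2}{\left(x \right)}
This must equal f(x, y) identically; expanded, f = 4 x^{2} + 8 x e^{y} - 12 x \sin{\left(x \right)} - 8 e^{2 y} - 12 e^{y} \sin{\left(x \right)} + 9 \sin^{2}{\left(x \right)}.
Matching coefficients of the independent functions:
  [x^{2}]:  4 A^{2} = 4
  [x e^{y}]:  - 4 A B = 8
  [x \sin{\left(x \right)}]:  - 4 A C = -12
  [e^{y} \sin{\left(x \right)}]:  2 B C = -12
  [e^{2 y}]:  - 2 B^{2} = -8
  [\sin^{2}{\left(x \right)}]:  C^{2} = 9
These equations allow (A, B, C) = (-1, 2, -3) or (1, -2, 3).
Impose the point condition(s):
  u(0, 0) = 1  ⟹  B + C = 1
Only A = 1, B = -2, C = 3 satisfies everything.
Hence u(x, y) = x^{2} - 2 e^{y} + 3 \cos{\left(x \right)}.

Answer: u(x, y) = x^{2} - 2 e^{y} + 3 \cos{\left(x \right)}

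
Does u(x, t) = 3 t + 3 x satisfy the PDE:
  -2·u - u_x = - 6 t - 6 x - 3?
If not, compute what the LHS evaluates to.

Evaluate each term of the left-hand side for u = 3 t + 3 x.
Derivatives:
  u_x = 3
Terms:
  -2·u = - 6 t - 6 x
  -u_x = -3
Sum: LHS = - 6 t - 6 x - 3
This is exactly the given right-hand side, so u is a solution.

Answer: Yes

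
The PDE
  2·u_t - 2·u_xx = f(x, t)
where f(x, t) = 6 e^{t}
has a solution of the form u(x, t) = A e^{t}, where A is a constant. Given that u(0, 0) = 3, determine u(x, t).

Substitute the ansatz u = A e^{t} into the left-hand side.
Derivatives of the ansatz:
  u_t = A e^{t}
  u_xx = 0
Term by term:
  2·u_t = 2 A e^{t}
  -2·u_xx = 0
So the left-hand side equals
  2 A e^{t}
This must equal f(x, t) = 6 e^{t} identically.
Matching coefficients of the independent functions:
  [e^{t}]:  2 A = 6
Solving: A = 3.
Check against the point condition:
  u(0, 0) = 3  ⟹  A = 3  ✓
Hence u(x, t) = 3 e^{t}.

Answer: u(x, t) = 3 e^{t}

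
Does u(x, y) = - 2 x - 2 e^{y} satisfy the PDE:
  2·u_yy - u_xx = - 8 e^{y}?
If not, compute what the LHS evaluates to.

Evaluate each term of the left-hand side for u = - 2 x - 2 e^{y}.
Derivatives:
  u_yy = - 2 e^{y}
  u_xx = 0
Terms:
  2·u_yy = - 4 e^{y}
  -u_xx = 0
Sum: LHS = - 4 e^{y}
Given right-hand side: - 8 e^{y}. Difference LHS − RHS = 4 e^{y} ≠ 0, so u is not a solution.

Answer: No, the LHS evaluates to - 4 e^{y}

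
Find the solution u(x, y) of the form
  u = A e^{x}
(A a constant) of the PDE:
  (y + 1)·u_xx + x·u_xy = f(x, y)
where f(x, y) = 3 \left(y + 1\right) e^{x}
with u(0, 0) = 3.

Substitute the ansatz u = A e^{x} into the left-hand side.
Derivatives of the ansatz:
  u_xx = A e^{x}
  u_xy = 0
Term by term:
  (y + 1)·u_xx = A y e^{x} + A e^{x}
  x·u_xy = 0
So the left-hand side equals
  A y e^{x} + A e^{x}
This must equal f(x, y) identically; expanded, f = 3 y e^{x} + 3 e^{x}.
Matching coefficients of the independent functions:
  [y e^{x}, e^{x}]:  A = 3
Solving: A = 3.
Check against the point condition:
  u(0, 0) = 3  ⟹  A = 3  ✓
Hence u(x, y) = 3 e^{x}.

Answer: u(x, y) = 3 e^{x}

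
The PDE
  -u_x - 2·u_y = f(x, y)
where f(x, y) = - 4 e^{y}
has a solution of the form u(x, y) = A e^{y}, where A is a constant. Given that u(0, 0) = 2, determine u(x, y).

Substitute the ansatz u = A e^{y} into the left-hand side.
Derivatives of the ansatz:
  u_x = 0
  u_y = A e^{y}
Term by term:
  -u_x = 0
  -2·u_y = - 2 A e^{y}
So the left-hand side equals
  - 2 A e^{y}
This must equal f(x, y) = - 4 e^{y} identically.
Matching coefficients of the independent functions:
  [e^{y}]:  - 2 A = -4
Solving: A = 2.
Check against the point condition:
  u(0, 0) = 2  ⟹  A = 2  ✓
Hence u(x, y) = 2 e^{y}.

Answer: u(x, y) = 2 e^{y}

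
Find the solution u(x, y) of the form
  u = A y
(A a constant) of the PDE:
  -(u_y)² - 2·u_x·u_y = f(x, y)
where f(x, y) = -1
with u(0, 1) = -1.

Answer: u(x, y) = - y

Derivation:
Substitute the ansatz u = A y into the left-hand side.
Derivatives of the ansatz:
  u_y = A
  u_x = 0
Term by term:
  -(u_y)² = - A^{2}
  -2·u_x·u_y = 0
So the left-hand side equals
  - A^{2}
This must equal f(x, y) = -1 identically.
Matching coefficients of the independent functions:
  [constant term]:  - A^{2} = -1
These equations allow (A) = (-1) or (1).
Impose the point condition(s):
  u(0, 1) = -1  ⟹  A = -1
Only A = -1 satisfies everything.
Hence u(x, y) = - y.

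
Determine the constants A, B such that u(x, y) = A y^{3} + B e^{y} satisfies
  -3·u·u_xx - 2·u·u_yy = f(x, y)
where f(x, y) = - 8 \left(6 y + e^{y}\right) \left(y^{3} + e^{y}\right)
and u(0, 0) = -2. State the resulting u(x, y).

Substitute the ansatz u = A y^{3} + B e^{y} into the left-hand side.
Derivatives of the ansatz:
  u_xx = 0
  u_yy = 6 A y + B e^{y}
Term by term:
  -3·u·u_xx = 0
  -2·u·u_yy = - 12 A^{2} y^{4} - 2 A B y^{3} e^{y} - 12 A B y e^{y} - 2 B^{2} e^{2 y}
So the left-hand side equals
  - 12 A^{2} y^{4} - 2 A B y^{3} e^{y} - 12 A B y e^{y} - 2 B^{2} e^{2 y}
This must equal f(x, y) identically; expanded, f = - 48 y^{4} - 8 y^{3} e^{y} - 48 y e^{y} - 8 e^{2 y}.
Matching coefficients of the independent functions:
  [y^{4}]:  - 12 A^{2} = -48
  [y e^{y}]:  - 12 A B = -48
  [y^{3} e^{y}]:  - 2 A B = -8
  [e^{2 y}]:  - 2 B^{2} = -8
These equations allow (A, B) = (-2, -2) or (2, 2).
Impose the point condition(s):
  u(0, 0) = -2  ⟹  B = -2
Only A = -2, B = -2 satisfies everything.
Hence u(x, y) = - 2 y^{3} - 2 e^{y}.

Answer: u(x, y) = - 2 y^{3} - 2 e^{y}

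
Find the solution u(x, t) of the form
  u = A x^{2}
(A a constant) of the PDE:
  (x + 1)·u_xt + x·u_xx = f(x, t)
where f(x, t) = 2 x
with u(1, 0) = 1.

Answer: u(x, t) = x^{2}

Derivation:
Substitute the ansatz u = A x^{2} into the left-hand side.
Derivatives of the ansatz:
  u_xt = 0
  u_xx = 2 A
Term by term:
  (x + 1)·u_xt = 0
  x·u_xx = 2 A x
So the left-hand side equals
  2 A x
This must equal f(x, t) = 2 x identically.
Matching coefficients of the independent functions:
  [x]:  2 A = 2
Solving: A = 1.
Check against the point condition:
  u(1, 0) = 1  ⟹  A = 1  ✓
Hence u(x, t) = x^{2}.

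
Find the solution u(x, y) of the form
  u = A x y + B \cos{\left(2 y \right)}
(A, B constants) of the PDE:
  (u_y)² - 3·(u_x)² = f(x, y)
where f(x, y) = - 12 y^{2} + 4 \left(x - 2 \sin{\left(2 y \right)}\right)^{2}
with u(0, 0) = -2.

Substitute the ansatz u = A x y + B \cos{\left(2 y \right)} into the left-hand side.
Derivatives of the ansatz:
  u_y = A x - 2 B \sin{\left(2 y \right)}
  u_x = A y
Term by term:
  (u_y)² = A^{2} x^{2} - 4 A B x \sin{\left(2 y \right)} + 4 B^{2} \sin^{2}{\left(2 y \right)}
  -3·(u_x)² = - 3 A^{2} y^{2}
So the left-hand side equals
  A^{2} x^{2} - 3 A^{2} y^{2} - 4 A B x \sin{\left(2 y \right)} + 4 B^{2} \sin^{2}{\left(2 y \right)}
This must equal f(x, y) identically; expanded, f = 4 x^{2} - 16 x \sin{\left(2 y \right)} - 12 y^{2} + 16 \sin^{2}{\left(2 y \right)}.
Matching coefficients of the independent functions:
  [x^{2}]:  A^{2} = 4
  [y^{2}]:  - 3 A^{2} = -12
  [x \sin{\left(2 y \right)}]:  - 4 A B = -16
  [\sin^{2}{\left(2 y \right)}]:  4 B^{2} = 16
These equations allow (A, B) = (-2, -2) or (2, 2).
Impose the point condition(s):
  u(0, 0) = -2  ⟹  B = -2
Only A = -2, B = -2 satisfies everything.
Hence u(x, y) = - 2 x y - 2 \cos{\left(2 y \right)}.

Answer: u(x, y) = - 2 x y - 2 \cos{\left(2 y \right)}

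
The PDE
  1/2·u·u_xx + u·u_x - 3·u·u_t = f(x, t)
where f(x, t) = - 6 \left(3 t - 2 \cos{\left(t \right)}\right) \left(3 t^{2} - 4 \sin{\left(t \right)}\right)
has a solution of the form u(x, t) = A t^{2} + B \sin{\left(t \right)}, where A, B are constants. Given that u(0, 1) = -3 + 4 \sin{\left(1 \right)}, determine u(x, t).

Substitute the ansatz u = A t^{2} + B \sin{\left(t \right)} into the left-hand side.
Derivatives of the ansatz:
  u_xx = 0
  u_x = 0
  u_t = 2 A t + B \cos{\left(t \right)}
Term by term:
  1/2·u·u_xx = 0
  u·u_x = 0
  -3·u·u_t = - 6 A^{2} t^{3} - 3 A B t^{2} \cos{\left(t \right)} - 6 A B t \sin{\left(t \right)} - 3 B^{2} \sin{\left(t \right)} \cos{\left(t \right)}
So the left-hand side equals
  - 6 A^{2} t^{3} - 3 A B t^{2} \cos{\left(t \right)} - 6 A B t \sin{\left(t \right)} - 3 B^{2} \sin{\left(t \right)} \cos{\left(t \right)}
This must equal f(x, t) identically; expanded, f = - 54 t^{3} + 36 t^{2} \cos{\left(t \right)} + 72 t \sin{\left(t \right)} - 48 \sin{\left(t \right)} \cos{\left(t \right)}.
Matching coefficients of the independent functions:
  [t^{3}]:  - 6 A^{2} = -54
  [t \sin{\left(t \right)}]:  - 6 A B = 72
  [t^{2} \cos{\left(t \right)}]:  - 3 A B = 36
  [\sin{\left(t \right)} \cos{\left(t \right)}]:  - 3 B^{2} = -48
These equations allow (A, B) = (-3, 4) or (3, -4).
Impose the point condition(s):
  u(0, 1) = -3 + 4 \sin{\left(1 \right)}  ⟹  A + B \sin{\left(1 \right)} = -3 + 4 \sin{\left(1 \right)}
Only A = -3, B = 4 satisfies everything.
Hence u(x, t) = - 3 t^{2} + 4 \sin{\left(t \right)}.

Answer: u(x, t) = - 3 t^{2} + 4 \sin{\left(t \right)}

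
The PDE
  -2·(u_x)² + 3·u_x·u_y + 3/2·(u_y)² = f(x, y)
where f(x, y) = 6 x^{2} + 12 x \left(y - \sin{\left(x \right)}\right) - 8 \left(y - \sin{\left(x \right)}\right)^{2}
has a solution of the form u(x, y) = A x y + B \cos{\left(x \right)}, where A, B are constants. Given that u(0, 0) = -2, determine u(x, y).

Substitute the ansatz u = A x y + B \cos{\left(x \right)} into the left-hand side.
Derivatives of the ansatz:
  u_x = A y - B \sin{\left(x \right)}
  u_y = A x
Term by term:
  -2·(u_x)² = - 2 A^{2} y^{2} + 4 A B y \sin{\left(x \right)} - 2 B^{2} \sin^{2}{\left(x \right)}
  3·u_x·u_y = 3 A^{2} x y - 3 A B x \sin{\left(x \right)}
  3/2·(u_y)² = \frac{3 A^{2} x^{2}}{2}
So the left-hand side equals
  \frac{3 A^{2} x^{2}}{2} + 3 A^{2} x y - 2 A^{2} y^{2} - 3 A B x \sin{\left(x \right)} + 4 A B y \sin{\left(x \right)} - 2 B^{2} \sin^{2}{\left(x \right)}
This must equal f(x, y) identically; expanded, f = 6 x^{2} + 12 x y - 12 x \sin{\left(x \right)} - 8 y^{2} + 16 y \sin{\left(x \right)} - 8 \sin^{2}{\left(x \right)}.
Matching coefficients of the independent functions:
  [x^{2}]:  \frac{3 A^{2}}{2} = 6
  [y^{2}]:  - 2 A^{2} = -8
  [x y]:  3 A^{2} = 12
  [x \sin{\left(x \right)}]:  - 3 A B = -12
  [y \sin{\left(x \right)}]:  4 A B = 16
  [\sin^{2}{\left(x \right)}]:  - 2 B^{2} = -8
These equations allow (A, B) = (-2, -2) or (2, 2).
Impose the point condition(s):
  u(0, 0) = -2  ⟹  B = -2
Only A = -2, B = -2 satisfies everything.
Hence u(x, y) = - 2 x y - 2 \cos{\left(x \right)}.

Answer: u(x, y) = - 2 x y - 2 \cos{\left(x \right)}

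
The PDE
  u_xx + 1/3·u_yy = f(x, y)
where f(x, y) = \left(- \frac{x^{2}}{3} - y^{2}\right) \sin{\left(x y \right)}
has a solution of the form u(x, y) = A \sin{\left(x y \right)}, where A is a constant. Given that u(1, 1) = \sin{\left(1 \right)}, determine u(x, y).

Substitute the ansatz u = A \sin{\left(x y \right)} into the left-hand side.
Derivatives of the ansatz:
  u_xx = - A y^{2} \sin{\left(x y \right)}
  u_yy = - A x^{2} \sin{\left(x y \right)}
Term by term:
  u_xx = - A y^{2} \sin{\left(x y \right)}
  1/3·u_yy = - \frac{A x^{2} \sin{\left(x y \right)}}{3}
So the left-hand side equals
  - \frac{A x^{2} \sin{\left(x y \right)}}{3} - A y^{2} \sin{\left(x y \right)}
This must equal f(x, y) identically; expanded, f = - \frac{x^{2} \sin{\left(x y \right)}}{3} - y^{2} \sin{\left(x y \right)}.
Matching coefficients of the independent functions:
  [x^{2} \sin{\left(x y \right)}]:  - \frac{A}{3} = - \frac{1}{3}
  [y^{2} \sin{\left(x y \right)}]:  - A = -1
Solving: A = 1.
Check against the point condition:
  u(1, 1) = \sin{\left(1 \right)}  ⟹  A \sin{\left(1 \right)} = \sin{\left(1 \right)}  ✓
Hence u(x, y) = \sin{\left(x y \right)}.

Answer: u(x, y) = \sin{\left(x y \right)}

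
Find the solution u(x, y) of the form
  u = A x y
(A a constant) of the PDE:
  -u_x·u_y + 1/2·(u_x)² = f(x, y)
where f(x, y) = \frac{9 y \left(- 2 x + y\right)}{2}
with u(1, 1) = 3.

Answer: u(x, y) = 3 x y

Derivation:
Substitute the ansatz u = A x y into the left-hand side.
Derivatives of the ansatz:
  u_x = A y
  u_y = A x
Term by term:
  -u_x·u_y = - A^{2} x y
  1/2·(u_x)² = \frac{A^{2} y^{2}}{2}
So the left-hand side equals
  - A^{2} x y + \frac{A^{2} y^{2}}{2}
This must equal f(x, y) identically; expanded, f = - 9 x y + \frac{9 y^{2}}{2}.
Matching coefficients of the independent functions:
  [y^{2}]:  \frac{A^{2}}{2} = \frac{9}{2}
  [x y]:  - A^{2} = -9
These equations allow (A) = (-3) or (3).
Impose the point condition(s):
  u(1, 1) = 3  ⟹  A = 3
Only A = 3 satisfies everything.
Hence u(x, y) = 3 x y.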